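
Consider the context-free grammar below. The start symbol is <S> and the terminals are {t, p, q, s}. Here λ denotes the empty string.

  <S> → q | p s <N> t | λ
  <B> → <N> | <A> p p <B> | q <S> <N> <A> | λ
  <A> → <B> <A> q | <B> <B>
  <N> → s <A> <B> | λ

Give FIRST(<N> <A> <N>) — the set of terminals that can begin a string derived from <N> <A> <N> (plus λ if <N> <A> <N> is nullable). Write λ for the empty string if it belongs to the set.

FIRST(<S>): from <S>→q we get {q}; from <S>→p s <N> t we get {p}; from <S>→λ we get {λ}. So FIRST(<S>) = {λ, p, q}.
FIRST(<N>): from <N>→s <A> <B> we get {s}; from <N>→λ we get {λ}. So FIRST(<N>) = {λ, s}.
FIRST(<B>): from <B>→<N> we get {λ, s}; from <B>→<A> p p <B> we get {p, q, s}; from <B>→q <S> <N> <A> we get {q}; from <B>→λ we get {λ}. So FIRST(<B>) = {λ, p, q, s}.
FIRST(<A>): from <A>→<B> <A> q we get {p, q, s}; from <A>→<B> <B> we get {λ, p, q, s}. So FIRST(<A>) = {λ, p, q, s}.
FIRST(<N> <A> <N>): take FIRST of each symbol in turn, carrying on past any symbol whose FIRST contains λ; result {λ, p, q, s}.

{λ, p, q, s}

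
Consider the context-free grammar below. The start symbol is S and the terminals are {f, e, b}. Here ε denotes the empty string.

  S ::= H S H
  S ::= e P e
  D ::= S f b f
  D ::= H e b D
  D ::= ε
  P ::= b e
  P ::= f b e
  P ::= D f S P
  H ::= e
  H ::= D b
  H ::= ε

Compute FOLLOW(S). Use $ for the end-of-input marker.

FIRST(S): from S::=H S H we get {b, e}; from S::=e P e we get {e}. So FIRST(S) = {b, e}.
FIRST(D): from D::=S f b f we get {b, e}; from D::=H e b D we get {b, e}; from D::=ε we get {ε}. So FIRST(D) = {ε, b, e}.
FIRST(P): from P::=b e we get {b}; from P::=f b e we get {f}; from P::=D f S P we get {b, e, f}. So FIRST(P) = {b, e, f}.
FIRST(H): from H::=e we get {e}; from H::=D b we get {b, e}; from H::=ε we get {ε}. So FIRST(H) = {ε, b, e}.
FOLLOW(S) includes $ since S is the start symbol.
FOLLOW(S): in S::=H S H, S is followed by H with FIRST {ε, b, e}; in S::=H S H, the suffix after S is nullable (adds nothing new); in D::=S f b f, S is followed by f b f with FIRST {f}; in P::=D f S P, S is followed by P with FIRST {b, e, f}. Thus FOLLOW(S) = {$, b, e, f}.
FOLLOW(D): in D::=H e b D, the suffix after D is empty (adds nothing new); in P::=D f S P, D is followed by f S P with FIRST {f}; in H::=D b, D is followed by b with FIRST {b}. Thus FOLLOW(D) = {b, f}.
FOLLOW(P): in S::=e P e, P is followed by e with FIRST {e}; in P::=D f S P, the suffix after P is empty (adds nothing new). Thus FOLLOW(P) = {e}.
FOLLOW(H): in S::=H S H (occurrence 1), H is followed by S H with FIRST {b, e}; in S::=H S H (occurrence 2), the suffix after H is empty, so FOLLOW(H) ⊇ FOLLOW(S) = {$, b, e, f}; in D::=H e b D, H is followed by e b D with FIRST {e}. Thus FOLLOW(H) = {$, b, e, f}.

{$, b, e, f}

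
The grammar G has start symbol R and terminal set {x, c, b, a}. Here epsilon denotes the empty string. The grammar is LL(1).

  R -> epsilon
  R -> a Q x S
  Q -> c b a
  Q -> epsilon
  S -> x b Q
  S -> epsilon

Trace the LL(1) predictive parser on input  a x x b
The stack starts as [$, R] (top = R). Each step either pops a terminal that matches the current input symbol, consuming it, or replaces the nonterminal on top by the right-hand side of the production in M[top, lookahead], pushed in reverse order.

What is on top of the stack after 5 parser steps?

step 1: stack=$ R  input=a x x b $  — expand R -> a Q x S
step 2: stack=$ S x Q a  input=a x x b $  — match a
step 3: stack=$ S x Q  input=x x b $  — expand Q -> epsilon
step 4: stack=$ S x  input=x x b $  — match x
step 5: stack=$ S  input=x b $  — expand S -> x b Q
Stack after step 5: $ Q b x (top = x).

x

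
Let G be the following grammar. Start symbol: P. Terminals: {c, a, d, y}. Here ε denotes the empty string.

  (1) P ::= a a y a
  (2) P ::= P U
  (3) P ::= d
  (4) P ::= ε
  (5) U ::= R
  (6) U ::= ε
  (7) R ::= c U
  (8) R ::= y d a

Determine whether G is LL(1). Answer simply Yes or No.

FIRST(P) = {ε, a, c, d, y}
FIRST(U) = {ε, c, y}
FIRST(R) = {c, y}
FOLLOW(P) = {$, c, y}
FOLLOW(U) = {$, c, y}
FOLLOW(R) = {$, c, y}
Cell M[P, $] receives both P ::= P U and P ::= ε — the grammar is not LL(1).

No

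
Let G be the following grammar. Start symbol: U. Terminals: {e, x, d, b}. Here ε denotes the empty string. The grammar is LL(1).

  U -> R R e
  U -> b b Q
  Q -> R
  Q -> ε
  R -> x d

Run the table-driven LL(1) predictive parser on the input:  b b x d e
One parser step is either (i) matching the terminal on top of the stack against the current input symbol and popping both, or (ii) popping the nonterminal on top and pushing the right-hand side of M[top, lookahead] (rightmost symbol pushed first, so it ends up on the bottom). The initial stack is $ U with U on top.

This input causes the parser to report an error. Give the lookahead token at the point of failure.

e

     Stack    Input        Action
  1  $ U      b b x d e $  expand U -> b b Q
  2  $ Q b b  b b x d e $  match b
  3  $ Q b    b x d e $    match b
  4  $ Q      x d e $      expand Q -> R
  5  $ R      x d e $      expand R -> x d
  6  $ d x    x d e $      match x
  7  $ d      d e $        match d
  8  $        e $          error: stack empty but input remains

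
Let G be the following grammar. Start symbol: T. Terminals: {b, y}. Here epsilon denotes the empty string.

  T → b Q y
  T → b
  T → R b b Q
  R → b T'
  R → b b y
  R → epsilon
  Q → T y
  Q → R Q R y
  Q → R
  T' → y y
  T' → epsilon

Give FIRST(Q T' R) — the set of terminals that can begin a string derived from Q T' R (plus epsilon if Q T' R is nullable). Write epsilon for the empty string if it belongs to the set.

FIRST(R) = {epsilon, b}
FIRST(T') = {epsilon, y}
FIRST(T) = {b}  (via R b b Q)
FIRST(Q) = {epsilon, b, y}  (via T y, R Q R y, R)
FIRST(Q T' R): take FIRST of each symbol in turn, carrying on past any symbol whose FIRST contains epsilon; result {epsilon, b, y}.

{epsilon, b, y}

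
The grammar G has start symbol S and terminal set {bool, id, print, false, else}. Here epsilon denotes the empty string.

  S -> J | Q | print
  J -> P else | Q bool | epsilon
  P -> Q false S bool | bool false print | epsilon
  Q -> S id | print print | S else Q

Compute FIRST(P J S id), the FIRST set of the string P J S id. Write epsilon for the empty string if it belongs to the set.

FIRST(S) = {epsilon, bool, else, id, print}  (via J, Q)
FIRST(Q) = {bool, else, id, print}  (via S id, S else Q)
FIRST(P) = {epsilon, bool, else, id, print}  (via Q false S bool)
FIRST(J) = {epsilon, bool, else, id, print}  (via P else, Q bool)
FIRST(P J S id): take FIRST of each symbol in turn, carrying on past any symbol whose FIRST contains epsilon; result {bool, else, id, print}.

{bool, else, id, print}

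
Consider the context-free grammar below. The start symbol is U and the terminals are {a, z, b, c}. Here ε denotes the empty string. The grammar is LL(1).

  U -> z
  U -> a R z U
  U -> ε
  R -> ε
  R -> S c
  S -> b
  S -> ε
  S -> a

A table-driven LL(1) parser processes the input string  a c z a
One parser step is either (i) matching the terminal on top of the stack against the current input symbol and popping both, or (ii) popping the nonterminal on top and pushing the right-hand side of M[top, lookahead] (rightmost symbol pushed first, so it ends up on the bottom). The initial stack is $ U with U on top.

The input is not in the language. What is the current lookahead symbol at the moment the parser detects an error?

     Stack      Input      Action
  1  $ U        a c z a $  expand U -> a R z U
  2  $ U z R a  a c z a $  match a
  3  $ U z R    c z a $    expand R -> S c
  4  $ U z c S  c z a $    expand S -> ε
  5  $ U z c    c z a $    match c
  6  $ U z      z a $      match z
  7  $ U        a $        expand U -> a R z U
  8  $ U z R a  a $        match a
  9  $ U z R    $          error: M[R, $] is empty

$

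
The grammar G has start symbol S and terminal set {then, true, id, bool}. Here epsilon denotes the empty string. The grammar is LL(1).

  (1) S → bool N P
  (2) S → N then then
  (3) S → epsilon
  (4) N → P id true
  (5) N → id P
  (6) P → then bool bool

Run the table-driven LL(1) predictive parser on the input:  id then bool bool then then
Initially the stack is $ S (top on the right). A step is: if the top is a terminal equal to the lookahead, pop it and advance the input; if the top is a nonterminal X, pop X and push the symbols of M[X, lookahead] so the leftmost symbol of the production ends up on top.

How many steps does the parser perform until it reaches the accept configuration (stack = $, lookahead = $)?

step 1: stack=$ S  input=id then bool bool then then $  — expand S → N then then
step 2: stack=$ then then N  input=id then bool bool then then $  — expand N → id P
step 3: stack=$ then then P id  input=id then bool bool then then $  — match id
step 4: stack=$ then then P  input=then bool bool then then $  — expand P → then bool bool
step 5: stack=$ then then bool bool then  input=then bool bool then then $  — match then
step 6: stack=$ then then bool bool  input=bool bool then then $  — match bool
step 7: stack=$ then then bool  input=bool then then $  — match bool
step 8: stack=$ then then  input=then then $  — match then
step 9: stack=$ then  input=then $  — match then
Accept reached after 9 steps.

9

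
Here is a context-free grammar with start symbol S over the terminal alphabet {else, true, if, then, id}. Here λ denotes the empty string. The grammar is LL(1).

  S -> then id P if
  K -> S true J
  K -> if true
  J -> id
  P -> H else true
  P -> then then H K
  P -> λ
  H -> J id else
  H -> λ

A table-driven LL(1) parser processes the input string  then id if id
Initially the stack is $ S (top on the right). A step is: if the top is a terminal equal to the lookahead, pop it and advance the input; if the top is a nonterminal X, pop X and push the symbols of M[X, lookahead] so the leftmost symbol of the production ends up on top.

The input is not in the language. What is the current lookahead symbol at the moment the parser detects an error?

id

     Stack           Input            Action
  1  $ S             then id if id $  expand S -> then id P if
  2  $ if P id then  then id if id $  match then
  3  $ if P id       id if id $       match id
  4  $ if P          if id $          expand P -> λ
  5  $ if            if id $          match if
  6  $               id $             error: stack empty but input remains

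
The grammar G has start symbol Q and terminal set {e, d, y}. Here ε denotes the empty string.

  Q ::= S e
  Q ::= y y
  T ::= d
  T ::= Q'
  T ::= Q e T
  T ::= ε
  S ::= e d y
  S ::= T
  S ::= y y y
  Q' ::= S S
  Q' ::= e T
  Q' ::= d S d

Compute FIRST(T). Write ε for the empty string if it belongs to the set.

{ε, d, e, y}

FIRST(Q) = {d, e, y}  (via S e)
FIRST(T) = {ε, d, e, y}  (via Q', Q e T)
FIRST(S) = {ε, d, e, y}  (via T)
FIRST(Q') = {ε, d, e, y}  (via S S)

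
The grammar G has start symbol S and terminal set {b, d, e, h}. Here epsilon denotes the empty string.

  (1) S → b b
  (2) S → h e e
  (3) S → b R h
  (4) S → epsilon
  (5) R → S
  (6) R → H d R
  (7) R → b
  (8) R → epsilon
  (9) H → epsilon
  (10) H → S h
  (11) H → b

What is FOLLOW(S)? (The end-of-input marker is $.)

{$, h}

FIRST(S) = {epsilon, b, h}
FIRST(H) = {epsilon, b, h}  (via S h)
FIRST(R) = {epsilon, b, d, h}  (via S, H d R)
FOLLOW(S) includes $ since S is the start symbol.
FOLLOW(R): in S→b R h, R is followed by h with FIRST {h}; in R→H d R, the suffix after R is empty (adds nothing new). Thus FOLLOW(R) = {h}.
FOLLOW(S): in R→S, the suffix after S is empty, so FOLLOW(S) ⊇ FOLLOW(R) = {h}; in H→S h, S is followed by h with FIRST {h}. Thus FOLLOW(S) = {$, h}.
FOLLOW(H): in R→H d R, H is followed by d R with FIRST {d}. Thus FOLLOW(H) = {d}.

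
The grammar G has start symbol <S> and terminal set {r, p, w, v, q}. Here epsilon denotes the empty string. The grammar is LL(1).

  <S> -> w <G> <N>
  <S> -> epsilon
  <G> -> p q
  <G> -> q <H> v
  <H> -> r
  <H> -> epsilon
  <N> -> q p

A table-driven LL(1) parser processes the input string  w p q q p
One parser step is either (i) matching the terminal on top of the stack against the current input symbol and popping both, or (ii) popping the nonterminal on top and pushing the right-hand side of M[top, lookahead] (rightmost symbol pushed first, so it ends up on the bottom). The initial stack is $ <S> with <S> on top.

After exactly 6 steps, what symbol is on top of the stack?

     Stack        Input        Action
  1  $ <S>        w p q q p $  expand <S> -> w <G> <N>
  2  $ <N> <G> w  w p q q p $  match w
  3  $ <N> <G>    p q q p $    expand <G> -> p q
  4  $ <N> q p    p q q p $    match p
  5  $ <N> q      q q p $      match q
  6  $ <N>        q p $        expand <N> -> q p
Stack after step 6: $ p q (top = q).

q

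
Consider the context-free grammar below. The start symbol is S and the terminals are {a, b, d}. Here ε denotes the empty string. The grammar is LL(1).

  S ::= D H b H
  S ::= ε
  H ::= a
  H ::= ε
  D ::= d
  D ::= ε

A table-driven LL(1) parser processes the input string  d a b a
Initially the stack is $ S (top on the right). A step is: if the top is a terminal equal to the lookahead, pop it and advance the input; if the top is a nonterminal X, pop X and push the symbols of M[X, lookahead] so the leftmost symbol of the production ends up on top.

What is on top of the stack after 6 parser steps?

     Stack      Input      Action
  1  $ S        d a b a $  expand S ::= D H b H
  2  $ H b H D  d a b a $  expand D ::= d
  3  $ H b H d  d a b a $  match d
  4  $ H b H    a b a $    expand H ::= a
  5  $ H b a    a b a $    match a
  6  $ H b      b a $      match b
Stack after step 6: $ H (top = H).

H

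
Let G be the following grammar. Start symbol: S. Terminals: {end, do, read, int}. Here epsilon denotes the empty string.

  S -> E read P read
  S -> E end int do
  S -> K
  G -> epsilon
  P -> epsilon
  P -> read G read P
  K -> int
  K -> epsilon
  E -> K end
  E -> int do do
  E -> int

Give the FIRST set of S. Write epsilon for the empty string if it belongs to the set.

FIRST(G): from G->epsilon we get {epsilon}. So FIRST(G) = {epsilon}.
FIRST(P): from P->epsilon we get {epsilon}; from P->read G read P we get {read}. So FIRST(P) = {epsilon, read}.
FIRST(K): from K->int we get {int}; from K->epsilon we get {epsilon}. So FIRST(K) = {epsilon, int}.
FIRST(E): from E->K end we get {end, int}; from E->int do do we get {int}; from E->int we get {int}. So FIRST(E) = {end, int}.
FIRST(S): from S->E read P read we get {end, int}; from S->E end int do we get {end, int}; from S->K we get {epsilon, int}. So FIRST(S) = {epsilon, end, int}.

{epsilon, end, int}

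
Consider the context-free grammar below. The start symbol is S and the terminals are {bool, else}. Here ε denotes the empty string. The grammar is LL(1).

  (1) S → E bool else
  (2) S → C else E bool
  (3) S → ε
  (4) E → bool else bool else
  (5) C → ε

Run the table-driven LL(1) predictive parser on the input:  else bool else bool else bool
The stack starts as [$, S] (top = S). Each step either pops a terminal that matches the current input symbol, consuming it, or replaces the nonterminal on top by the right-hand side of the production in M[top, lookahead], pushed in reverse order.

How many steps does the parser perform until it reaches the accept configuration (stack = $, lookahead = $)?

     Stack                       Input                            Action
  1  $ S                         else bool else bool else bool $  expand S → C else E bool
  2  $ bool E else C             else bool else bool else bool $  expand C → ε
  3  $ bool E else               else bool else bool else bool $  match else
  4  $ bool E                    bool else bool else bool $       expand E → bool else bool else
  5  $ bool else bool else bool  bool else bool else bool $       match bool
  6  $ bool else bool else       else bool else bool $            match else
  7  $ bool else bool            bool else bool $                 match bool
  8  $ bool else                 else bool $                      match else
  9  $ bool                      bool $                           match bool
Accept reached after 9 steps.

9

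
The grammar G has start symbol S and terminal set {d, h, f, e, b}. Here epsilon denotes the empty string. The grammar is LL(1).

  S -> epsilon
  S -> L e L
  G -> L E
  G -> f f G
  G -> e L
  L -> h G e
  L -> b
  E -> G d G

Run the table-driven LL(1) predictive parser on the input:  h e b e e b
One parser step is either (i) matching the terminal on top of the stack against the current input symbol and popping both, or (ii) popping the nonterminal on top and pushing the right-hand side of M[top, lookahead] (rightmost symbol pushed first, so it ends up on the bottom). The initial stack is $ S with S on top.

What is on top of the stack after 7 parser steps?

     Stack        Input          Action
  1  $ S          h e b e e b $  expand S -> L e L
  2  $ L e L      h e b e e b $  expand L -> h G e
  3  $ L e e G h  h e b e e b $  match h
  4  $ L e e G    e b e e b $    expand G -> e L
  5  $ L e e L e  e b e e b $    match e
  6  $ L e e L    b e e b $      expand L -> b
  7  $ L e e b    b e e b $      match b
Stack after step 7: $ L e e (top = e).

e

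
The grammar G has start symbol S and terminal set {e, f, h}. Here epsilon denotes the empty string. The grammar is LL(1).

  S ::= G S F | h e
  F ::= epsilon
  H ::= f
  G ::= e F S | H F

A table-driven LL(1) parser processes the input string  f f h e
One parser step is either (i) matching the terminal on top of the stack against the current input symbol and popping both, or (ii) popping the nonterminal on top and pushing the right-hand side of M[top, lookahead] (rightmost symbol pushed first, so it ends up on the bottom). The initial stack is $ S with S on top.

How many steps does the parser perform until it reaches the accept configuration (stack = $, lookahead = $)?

15

step 1: stack=$ S  input=f f h e $  — expand S ::= G S F
step 2: stack=$ F S G  input=f f h e $  — expand G ::= H F
step 3: stack=$ F S F H  input=f f h e $  — expand H ::= f
step 4: stack=$ F S F f  input=f f h e $  — match f
step 5: stack=$ F S F  input=f h e $  — expand F ::= epsilon
step 6: stack=$ F S  input=f h e $  — expand S ::= G S F
step 7: stack=$ F F S G  input=f h e $  — expand G ::= H F
step 8: stack=$ F F S F H  input=f h e $  — expand H ::= f
step 9: stack=$ F F S F f  input=f h e $  — match f
step 10: stack=$ F F S F  input=h e $  — expand F ::= epsilon
step 11: stack=$ F F S  input=h e $  — expand S ::= h e
step 12: stack=$ F F e h  input=h e $  — match h
step 13: stack=$ F F e  input=e $  — match e
step 14: stack=$ F F  input=$  — expand F ::= epsilon
step 15: stack=$ F  input=$  — expand F ::= epsilon
Accept reached after 15 steps.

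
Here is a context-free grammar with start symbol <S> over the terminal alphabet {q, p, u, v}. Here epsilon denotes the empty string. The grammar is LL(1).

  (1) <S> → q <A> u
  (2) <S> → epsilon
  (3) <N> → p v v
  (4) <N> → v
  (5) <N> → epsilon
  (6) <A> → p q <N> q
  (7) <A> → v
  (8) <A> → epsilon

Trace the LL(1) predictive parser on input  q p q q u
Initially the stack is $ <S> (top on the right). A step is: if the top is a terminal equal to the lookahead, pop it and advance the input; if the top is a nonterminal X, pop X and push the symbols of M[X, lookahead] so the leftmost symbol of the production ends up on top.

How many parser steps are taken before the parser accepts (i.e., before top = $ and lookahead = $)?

step 1: stack=$ <S>  input=q p q q u $  — expand <S> → q <A> u
step 2: stack=$ u <A> q  input=q p q q u $  — match q
step 3: stack=$ u <A>  input=p q q u $  — expand <A> → p q <N> q
step 4: stack=$ u q <N> q p  input=p q q u $  — match p
step 5: stack=$ u q <N> q  input=q q u $  — match q
step 6: stack=$ u q <N>  input=q u $  — expand <N> → epsilon
step 7: stack=$ u q  input=q u $  — match q
step 8: stack=$ u  input=u $  — match u
Accept reached after 8 steps.

8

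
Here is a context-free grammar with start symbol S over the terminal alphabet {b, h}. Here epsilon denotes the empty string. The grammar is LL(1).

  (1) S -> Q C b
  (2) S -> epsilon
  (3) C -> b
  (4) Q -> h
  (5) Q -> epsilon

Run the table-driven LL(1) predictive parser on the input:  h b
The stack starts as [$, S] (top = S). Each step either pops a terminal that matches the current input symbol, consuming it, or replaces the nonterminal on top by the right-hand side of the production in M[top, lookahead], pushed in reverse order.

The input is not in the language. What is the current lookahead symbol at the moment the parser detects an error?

$

step 1: stack=$ S  input=h b $  — expand S -> Q C b
step 2: stack=$ b C Q  input=h b $  — expand Q -> h
step 3: stack=$ b C h  input=h b $  — match h
step 4: stack=$ b C  input=b $  — expand C -> b
step 5: stack=$ b b  input=b $  — match b
step 6: stack=$ b  input=$  — error: top is terminal b but lookahead is $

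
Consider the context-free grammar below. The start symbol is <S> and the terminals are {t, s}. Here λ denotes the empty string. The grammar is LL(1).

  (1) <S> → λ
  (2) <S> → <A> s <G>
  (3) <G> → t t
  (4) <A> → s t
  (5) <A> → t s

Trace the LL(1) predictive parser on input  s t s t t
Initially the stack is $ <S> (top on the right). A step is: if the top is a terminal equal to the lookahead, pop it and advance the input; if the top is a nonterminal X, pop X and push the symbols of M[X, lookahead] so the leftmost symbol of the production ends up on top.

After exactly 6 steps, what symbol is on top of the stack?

step 1: stack=$ <S>  input=s t s t t $  — expand <S> → <A> s <G>
step 2: stack=$ <G> s <A>  input=s t s t t $  — expand <A> → s t
step 3: stack=$ <G> s t s  input=s t s t t $  — match s
step 4: stack=$ <G> s t  input=t s t t $  — match t
step 5: stack=$ <G> s  input=s t t $  — match s
step 6: stack=$ <G>  input=t t $  — expand <G> → t t
Stack after step 6: $ t t (top = t).

t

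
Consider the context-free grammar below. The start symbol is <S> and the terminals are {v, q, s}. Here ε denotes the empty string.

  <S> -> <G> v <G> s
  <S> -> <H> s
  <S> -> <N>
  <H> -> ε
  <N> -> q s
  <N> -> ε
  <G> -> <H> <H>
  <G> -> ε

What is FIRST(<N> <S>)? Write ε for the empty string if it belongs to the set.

{ε, q, s, v}

FIRST(<H>) = {ε}
FIRST(<N>) = {ε, q}
FIRST(<G>) = {ε}  (via <H> <H>)
FIRST(<S>) = {ε, q, s, v}  (via <G> v <G> s, <H> s, <N>)
FIRST(<N> <S>): take FIRST of each symbol in turn, carrying on past any symbol whose FIRST contains ε; result {ε, q, s, v}.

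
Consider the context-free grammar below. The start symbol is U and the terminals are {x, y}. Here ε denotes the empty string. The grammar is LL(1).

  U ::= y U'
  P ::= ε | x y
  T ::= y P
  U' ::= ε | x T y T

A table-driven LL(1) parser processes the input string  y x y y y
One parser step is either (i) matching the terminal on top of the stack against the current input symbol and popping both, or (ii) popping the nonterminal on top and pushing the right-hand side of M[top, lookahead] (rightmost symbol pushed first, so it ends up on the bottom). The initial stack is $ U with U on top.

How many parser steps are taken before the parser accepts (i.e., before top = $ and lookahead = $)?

step 1: stack=$ U  input=y x y y y $  — expand U ::= y U'
step 2: stack=$ U' y  input=y x y y y $  — match y
step 3: stack=$ U'  input=x y y y $  — expand U' ::= x T y T
step 4: stack=$ T y T x  input=x y y y $  — match x
step 5: stack=$ T y T  input=y y y $  — expand T ::= y P
step 6: stack=$ T y P y  input=y y y $  — match y
step 7: stack=$ T y P  input=y y $  — expand P ::= ε
step 8: stack=$ T y  input=y y $  — match y
step 9: stack=$ T  input=y $  — expand T ::= y P
step 10: stack=$ P y  input=y $  — match y
step 11: stack=$ P  input=$  — expand P ::= ε
Accept reached after 11 steps.

11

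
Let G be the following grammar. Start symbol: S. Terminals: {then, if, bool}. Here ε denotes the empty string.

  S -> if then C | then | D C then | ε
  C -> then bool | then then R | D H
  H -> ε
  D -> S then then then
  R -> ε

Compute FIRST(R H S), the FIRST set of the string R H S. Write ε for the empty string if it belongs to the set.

FIRST(H) = {ε}
FIRST(R) = {ε}
FIRST(S) = {ε, if, then}  (via D C then)
FIRST(D) = {if, then}  (via S then then then)
FIRST(C) = {if, then}  (via D H)
FIRST(R H S): take FIRST of each symbol in turn, carrying on past any symbol whose FIRST contains ε; result {ε, if, then}.

{ε, if, then}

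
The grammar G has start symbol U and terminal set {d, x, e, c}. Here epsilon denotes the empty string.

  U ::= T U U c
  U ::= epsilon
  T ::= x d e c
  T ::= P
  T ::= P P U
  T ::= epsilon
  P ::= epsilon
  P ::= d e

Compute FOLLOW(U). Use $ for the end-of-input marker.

FIRST(P) = {epsilon, d}
FIRST(U) = {epsilon, c, d, x}  (via T U U c)
FIRST(T) = {epsilon, c, d, x}  (via P, P P U)
FOLLOW(U) includes $ since U is the start symbol.
FOLLOW(T): in U::=T U U c, T is followed by U U c with FIRST {c, d, x}. Thus FOLLOW(T) = {c, d, x}.
FOLLOW(U): in U::=T U U c (occurrence 1), U is followed by U c with FIRST {c, d, x}; in U::=T U U c (occurrence 2), U is followed by c with FIRST {c}; in T::=P P U, the suffix after U is empty, so FOLLOW(U) ⊇ FOLLOW(T) = {c, d, x}. Thus FOLLOW(U) = {$, c, d, x}.
FOLLOW(P): in T::=P, the suffix after P is empty, so FOLLOW(P) ⊇ FOLLOW(T) = {c, d, x}; in T::=P P U (occurrence 1), P is followed by P U with FIRST {epsilon, c, d, x}; in T::=P P U (occurrence 1), the suffix after P is nullable, so FOLLOW(P) ⊇ FOLLOW(T) = {c, d, x}; in T::=P P U (occurrence 2), P is followed by U with FIRST {epsilon, c, d, x}; in T::=P P U (occurrence 2), the suffix after P is nullable, so FOLLOW(P) ⊇ FOLLOW(T) = {c, d, x}. Thus FOLLOW(P) = {c, d, x}.

{$, c, d, x}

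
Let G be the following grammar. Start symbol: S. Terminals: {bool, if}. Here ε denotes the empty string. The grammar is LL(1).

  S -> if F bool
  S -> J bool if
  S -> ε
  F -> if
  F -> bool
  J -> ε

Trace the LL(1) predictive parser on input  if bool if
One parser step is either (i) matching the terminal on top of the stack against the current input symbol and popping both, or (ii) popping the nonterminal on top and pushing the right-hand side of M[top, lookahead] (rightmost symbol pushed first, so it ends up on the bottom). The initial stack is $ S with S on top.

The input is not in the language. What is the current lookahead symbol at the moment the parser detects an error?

if

step 1: stack=$ S  input=if bool if $  — expand S -> if F bool
step 2: stack=$ bool F if  input=if bool if $  — match if
step 3: stack=$ bool F  input=bool if $  — expand F -> bool
step 4: stack=$ bool bool  input=bool if $  — match bool
step 5: stack=$ bool  input=if $  — error: top is terminal bool but lookahead is if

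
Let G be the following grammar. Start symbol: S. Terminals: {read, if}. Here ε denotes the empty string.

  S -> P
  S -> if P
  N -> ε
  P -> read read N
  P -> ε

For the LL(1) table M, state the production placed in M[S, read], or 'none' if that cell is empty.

S -> P

FIRST(N) = {ε}
FIRST(P) = {ε, read}
FIRST(S) = {ε, if, read}  (via P)
FOLLOW(S) includes $ since S is the start symbol.
FOLLOW(S): S appears on no right-hand side. Thus FOLLOW(S) = {$}.
For S -> P: FIRST(P) = {ε, read}, so it goes in M[S, t] for t ∈ {read}; since ε ∈ FIRST, also for every t ∈ FOLLOW(S) = {$}.
For S -> if P: FIRST(if P) = {if}, so it goes in M[S, t] for t ∈ {if}.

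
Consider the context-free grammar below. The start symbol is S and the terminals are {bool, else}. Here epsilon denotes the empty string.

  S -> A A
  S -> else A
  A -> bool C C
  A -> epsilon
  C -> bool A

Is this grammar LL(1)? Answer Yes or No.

FIRST(S) = {epsilon, bool, else}
FIRST(A) = {epsilon, bool}
FIRST(C) = {bool}
FOLLOW(S) = {$}
FOLLOW(A) = {$, bool}
FOLLOW(C) = {$, bool}
Cell M[A, bool] receives both A -> bool C C and A -> epsilon — the grammar is not LL(1).

No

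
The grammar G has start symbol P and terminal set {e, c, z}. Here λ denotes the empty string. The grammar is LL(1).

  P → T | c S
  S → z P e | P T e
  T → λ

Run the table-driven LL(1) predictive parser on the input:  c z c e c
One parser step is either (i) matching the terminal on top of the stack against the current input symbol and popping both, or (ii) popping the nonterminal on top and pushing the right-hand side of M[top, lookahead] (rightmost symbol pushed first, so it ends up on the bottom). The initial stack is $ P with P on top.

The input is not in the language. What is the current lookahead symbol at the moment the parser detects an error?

c

step 1: stack=$ P  input=c z c e c $  — expand P → c S
step 2: stack=$ S c  input=c z c e c $  — match c
step 3: stack=$ S  input=z c e c $  — expand S → z P e
step 4: stack=$ e P z  input=z c e c $  — match z
step 5: stack=$ e P  input=c e c $  — expand P → c S
step 6: stack=$ e S c  input=c e c $  — match c
step 7: stack=$ e S  input=e c $  — expand S → P T e
step 8: stack=$ e e T P  input=e c $  — expand P → T
step 9: stack=$ e e T T  input=e c $  — expand T → λ
step 10: stack=$ e e T  input=e c $  — expand T → λ
step 11: stack=$ e e  input=e c $  — match e
step 12: stack=$ e  input=c $  — error: top is terminal e but lookahead is c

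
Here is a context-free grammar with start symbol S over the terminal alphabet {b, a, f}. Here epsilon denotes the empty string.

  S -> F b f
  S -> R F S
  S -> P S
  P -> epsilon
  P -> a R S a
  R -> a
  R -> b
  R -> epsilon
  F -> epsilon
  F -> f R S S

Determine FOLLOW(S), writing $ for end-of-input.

FIRST(P): from P->epsilon we get {epsilon}; from P->a R S a we get {a}. So FIRST(P) = {epsilon, a}.
FIRST(R): from R->a we get {a}; from R->b we get {b}; from R->epsilon we get {epsilon}. So FIRST(R) = {epsilon, a, b}.
FIRST(F): from F->epsilon we get {epsilon}; from F->f R S S we get {f}. So FIRST(F) = {epsilon, f}.
FIRST(S): from S->F b f we get {b, f}; from S->R F S we get {a, b, f}; from S->P S we get {a, b, f}. So FIRST(S) = {a, b, f}.
FOLLOW(S) includes $ since S is the start symbol.
FOLLOW(P): in S->P S, P is followed by S with FIRST {a, b, f}. Thus FOLLOW(P) = {a, b, f}.
FOLLOW(R): in S->R F S, R is followed by F S with FIRST {a, b, f}; in P->a R S a, R is followed by S a with FIRST {a, b, f}; in F->f R S S, R is followed by S S with FIRST {a, b, f}. Thus FOLLOW(R) = {a, b, f}.
FOLLOW(F): in S->F b f, F is followed by b f with FIRST {b}; in S->R F S, F is followed by S with FIRST {a, b, f}. Thus FOLLOW(F) = {a, b, f}.
FOLLOW(S): in S->R F S, the suffix after S is empty (adds nothing new); in S->P S, the suffix after S is empty (adds nothing new); in P->a R S a, S is followed by a with FIRST {a}; in F->f R S S (occurrence 1), S is followed by S with FIRST {a, b, f}; in F->f R S S (occurrence 2), the suffix after S is empty, so FOLLOW(S) ⊇ FOLLOW(F) = {a, b, f}. Thus FOLLOW(S) = {$, a, b, f}.

{$, a, b, f}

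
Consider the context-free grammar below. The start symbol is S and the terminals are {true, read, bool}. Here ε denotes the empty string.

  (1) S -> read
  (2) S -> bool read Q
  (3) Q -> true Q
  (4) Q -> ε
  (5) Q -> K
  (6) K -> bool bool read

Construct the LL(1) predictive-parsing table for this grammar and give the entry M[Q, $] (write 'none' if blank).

FIRST(S) = {bool, read}
FIRST(K) = {bool}
FIRST(Q) = {ε, bool, true}  (via K)
FOLLOW(S) includes $ since S is the start symbol.
FOLLOW(S): S appears on no right-hand side. Thus FOLLOW(S) = {$}.
FOLLOW(Q): in S->bool read Q, the suffix after Q is empty, so FOLLOW(Q) ⊇ FOLLOW(S) = {$}; in Q->true Q, the suffix after Q is empty (adds nothing new). Thus FOLLOW(Q) = {$}.
For Q -> true Q: FIRST(true Q) = {true}, so it goes in M[Q, t] for t ∈ {true}.
For Q -> ε: FIRST(ε) = {ε}, so it goes in M[Q, t] for t ∈ {}; since ε ∈ FIRST, also for every t ∈ FOLLOW(Q) = {$}.
For Q -> K: FIRST(K) = {bool}, so it goes in M[Q, t] for t ∈ {bool}.

Q -> ε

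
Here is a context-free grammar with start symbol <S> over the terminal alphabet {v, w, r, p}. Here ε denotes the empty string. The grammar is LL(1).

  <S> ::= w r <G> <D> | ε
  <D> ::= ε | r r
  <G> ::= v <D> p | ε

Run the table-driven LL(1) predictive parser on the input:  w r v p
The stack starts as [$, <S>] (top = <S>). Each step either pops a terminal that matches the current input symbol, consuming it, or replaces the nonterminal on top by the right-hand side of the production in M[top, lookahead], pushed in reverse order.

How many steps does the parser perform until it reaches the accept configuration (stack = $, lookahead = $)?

8

step 1: stack=$ <S>  input=w r v p $  — expand <S> ::= w r <G> <D>
step 2: stack=$ <D> <G> r w  input=w r v p $  — match w
step 3: stack=$ <D> <G> r  input=r v p $  — match r
step 4: stack=$ <D> <G>  input=v p $  — expand <G> ::= v <D> p
step 5: stack=$ <D> p <D> v  input=v p $  — match v
step 6: stack=$ <D> p <D>  input=p $  — expand <D> ::= ε
step 7: stack=$ <D> p  input=p $  — match p
step 8: stack=$ <D>  input=$  — expand <D> ::= ε
Accept reached after 8 steps.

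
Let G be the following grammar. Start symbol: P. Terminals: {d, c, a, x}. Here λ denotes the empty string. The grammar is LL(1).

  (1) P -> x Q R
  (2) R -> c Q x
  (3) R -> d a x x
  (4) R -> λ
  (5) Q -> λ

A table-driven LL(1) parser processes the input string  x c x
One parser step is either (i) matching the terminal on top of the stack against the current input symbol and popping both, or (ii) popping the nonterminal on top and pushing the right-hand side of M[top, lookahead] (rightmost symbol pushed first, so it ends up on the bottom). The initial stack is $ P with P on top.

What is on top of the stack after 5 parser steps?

step 1: stack=$ P  input=x c x $  — expand P -> x Q R
step 2: stack=$ R Q x  input=x c x $  — match x
step 3: stack=$ R Q  input=c x $  — expand Q -> λ
step 4: stack=$ R  input=c x $  — expand R -> c Q x
step 5: stack=$ x Q c  input=c x $  — match c
Stack after step 5: $ x Q (top = Q).

Q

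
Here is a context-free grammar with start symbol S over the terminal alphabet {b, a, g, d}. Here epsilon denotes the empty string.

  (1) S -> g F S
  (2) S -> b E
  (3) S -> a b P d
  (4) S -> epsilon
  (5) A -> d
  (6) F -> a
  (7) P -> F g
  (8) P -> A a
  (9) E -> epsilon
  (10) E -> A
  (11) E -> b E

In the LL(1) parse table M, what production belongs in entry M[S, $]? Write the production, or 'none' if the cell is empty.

S -> epsilon

FIRST(S): from S->g F S we get {g}; from S->b E we get {b}; from S->a b P d we get {a}; from S->epsilon we get {epsilon}. So FIRST(S) = {epsilon, a, b, g}.
FIRST(A): from A->d we get {d}. So FIRST(A) = {d}.
FIRST(F): from F->a we get {a}. So FIRST(F) = {a}.
FIRST(P): from P->F g we get {a}; from P->A a we get {d}. So FIRST(P) = {a, d}.
FIRST(E): from E->epsilon we get {epsilon}; from E->A we get {d}; from E->b E we get {b}. So FIRST(E) = {epsilon, b, d}.
FOLLOW(S) includes $ since S is the start symbol.
FOLLOW(S): in S->g F S, the suffix after S is empty (adds nothing new). Thus FOLLOW(S) = {$}.
For S -> g F S: FIRST(g F S) = {g}, so it goes in M[S, t] for t ∈ {g}.
For S -> b E: FIRST(b E) = {b}, so it goes in M[S, t] for t ∈ {b}.
For S -> a b P d: FIRST(a b P d) = {a}, so it goes in M[S, t] for t ∈ {a}.
For S -> epsilon: FIRST(epsilon) = {epsilon}, so it goes in M[S, t] for t ∈ {}; since epsilon ∈ FIRST, also for every t ∈ FOLLOW(S) = {$}.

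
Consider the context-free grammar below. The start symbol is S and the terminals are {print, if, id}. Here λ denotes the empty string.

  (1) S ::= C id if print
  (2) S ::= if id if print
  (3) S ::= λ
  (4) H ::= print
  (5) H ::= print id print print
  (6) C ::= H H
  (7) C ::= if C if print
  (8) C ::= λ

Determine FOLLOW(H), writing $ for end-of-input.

{id, if, print}

FIRST(H): from H::=print we get {print}; from H::=print id print print we get {print}. So FIRST(H) = {print}.
FIRST(C): from C::=H H we get {print}; from C::=if C if print we get {if}; from C::=λ we get {λ}. So FIRST(C) = {λ, if, print}.
FIRST(S): from S::=C id if print we get {id, if, print}; from S::=if id if print we get {if}; from S::=λ we get {λ}. So FIRST(S) = {λ, id, if, print}.
FOLLOW(S) includes $ since S is the start symbol.
FOLLOW(S): S appears on no right-hand side. Thus FOLLOW(S) = {$}.
FOLLOW(C): in S::=C id if print, C is followed by id if print with FIRST {id}; in C::=if C if print, C is followed by if print with FIRST {if}. Thus FOLLOW(C) = {id, if}.
FOLLOW(H): in C::=H H (occurrence 1), H is followed by H with FIRST {print}; in C::=H H (occurrence 2), the suffix after H is empty, so FOLLOW(H) ⊇ FOLLOW(C) = {id, if}. Thus FOLLOW(H) = {id, if, print}.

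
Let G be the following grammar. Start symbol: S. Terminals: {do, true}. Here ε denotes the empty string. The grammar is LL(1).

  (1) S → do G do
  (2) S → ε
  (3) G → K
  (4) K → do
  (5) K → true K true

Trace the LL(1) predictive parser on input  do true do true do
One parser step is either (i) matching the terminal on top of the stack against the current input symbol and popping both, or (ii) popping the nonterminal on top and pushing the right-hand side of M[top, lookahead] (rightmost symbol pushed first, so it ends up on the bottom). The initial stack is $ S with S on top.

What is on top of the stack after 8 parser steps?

     Stack             Input                 Action
  1  $ S               do true do true do $  expand S → do G do
  2  $ do G do         do true do true do $  match do
  3  $ do G            true do true do $     expand G → K
  4  $ do K            true do true do $     expand K → true K true
  5  $ do true K true  true do true do $     match true
  6  $ do true K       do true do $          expand K → do
  7  $ do true do      do true do $          match do
  8  $ do true         true do $             match true
Stack after step 8: $ do (top = do).

do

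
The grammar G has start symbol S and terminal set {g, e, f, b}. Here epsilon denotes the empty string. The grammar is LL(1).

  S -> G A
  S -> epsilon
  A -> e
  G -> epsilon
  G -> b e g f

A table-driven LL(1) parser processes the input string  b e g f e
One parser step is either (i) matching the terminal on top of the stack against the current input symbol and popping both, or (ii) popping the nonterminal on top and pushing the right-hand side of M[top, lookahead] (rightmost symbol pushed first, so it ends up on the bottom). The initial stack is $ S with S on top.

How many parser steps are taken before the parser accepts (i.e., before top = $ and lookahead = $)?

step 1: stack=$ S  input=b e g f e $  — expand S -> G A
step 2: stack=$ A G  input=b e g f e $  — expand G -> b e g f
step 3: stack=$ A f g e b  input=b e g f e $  — match b
step 4: stack=$ A f g e  input=e g f e $  — match e
step 5: stack=$ A f g  input=g f e $  — match g
step 6: stack=$ A f  input=f e $  — match f
step 7: stack=$ A  input=e $  — expand A -> e
step 8: stack=$ e  input=e $  — match e
Accept reached after 8 steps.

8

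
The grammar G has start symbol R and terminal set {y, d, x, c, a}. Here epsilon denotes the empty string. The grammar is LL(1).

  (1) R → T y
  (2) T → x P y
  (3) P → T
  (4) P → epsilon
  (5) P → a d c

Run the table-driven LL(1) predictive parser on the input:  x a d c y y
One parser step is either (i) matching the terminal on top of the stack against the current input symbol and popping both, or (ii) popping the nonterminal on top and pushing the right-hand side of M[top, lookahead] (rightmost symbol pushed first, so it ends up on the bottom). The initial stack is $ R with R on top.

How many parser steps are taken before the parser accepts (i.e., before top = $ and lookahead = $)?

9

step 1: stack=$ R  input=x a d c y y $  — expand R → T y
step 2: stack=$ y T  input=x a d c y y $  — expand T → x P y
step 3: stack=$ y y P x  input=x a d c y y $  — match x
step 4: stack=$ y y P  input=a d c y y $  — expand P → a d c
step 5: stack=$ y y c d a  input=a d c y y $  — match a
step 6: stack=$ y y c d  input=d c y y $  — match d
step 7: stack=$ y y c  input=c y y $  — match c
step 8: stack=$ y y  input=y y $  — match y
step 9: stack=$ y  input=y $  — match y
Accept reached after 9 steps.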